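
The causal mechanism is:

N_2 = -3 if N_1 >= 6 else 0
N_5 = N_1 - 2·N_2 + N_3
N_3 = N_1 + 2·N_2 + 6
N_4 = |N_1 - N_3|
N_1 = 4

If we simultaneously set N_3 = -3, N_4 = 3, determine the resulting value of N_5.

1

Setting N_3 = -3, N_4 = 3 by intervention discards those variables' equations.
N_2 = -3 if N_1 >= 6 else 0  [with N_1=4]  = 0
N_5 = N_1 - 2·N_2 + N_3  [with N_1=4, N_2=0, N_3=-3]  = 1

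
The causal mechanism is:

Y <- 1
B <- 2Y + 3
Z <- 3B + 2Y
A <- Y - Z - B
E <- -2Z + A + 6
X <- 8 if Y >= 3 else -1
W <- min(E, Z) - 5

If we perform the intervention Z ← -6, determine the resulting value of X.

The intervention breaks the incoming arrows to Z: Z <- 3B + 2Y no longer applies, and Z = -6.
No directed path runs from Z to X, so X keeps its natural value.
X = 8 if Y >= 3 else -1  [with Y=1]  = -1

-1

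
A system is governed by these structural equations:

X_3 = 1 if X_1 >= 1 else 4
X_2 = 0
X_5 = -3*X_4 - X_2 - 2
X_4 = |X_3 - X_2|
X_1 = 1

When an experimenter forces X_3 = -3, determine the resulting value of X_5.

do(X_3=-3) replaces the equation X_3 = 1 if X_1 >= 1 else 4 with the constant X_3 = -3.
X_4 = |X_3 - X_2|  [with X_3=-3, X_2=0]  = 3
X_5 = -3*X_4 - X_2 - 2  [with X_4=3, X_2=0]  = -11

-11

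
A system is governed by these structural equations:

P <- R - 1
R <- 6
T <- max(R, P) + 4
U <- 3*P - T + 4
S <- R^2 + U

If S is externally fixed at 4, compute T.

10

do(S=4) replaces the equation S <- R^2 + U with the constant S = 4.
T is not downstream of the intervention, so its value is determined by the original equations.
P = R - 1  [with R=6]  = 5
T = max(R, P) + 4  [with R=6, P=5]  = 10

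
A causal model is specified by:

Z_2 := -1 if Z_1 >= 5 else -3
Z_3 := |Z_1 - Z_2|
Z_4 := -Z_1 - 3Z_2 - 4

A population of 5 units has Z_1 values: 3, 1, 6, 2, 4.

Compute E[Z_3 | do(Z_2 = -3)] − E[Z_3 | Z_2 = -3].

0.7

do(Z_2=-3) breaks Z_2's dependence on Z_1. With Z_2=-3 fixed, Z_3 across the units is 6, 4, 9, 5, 7, mean 6.2.
E[Z_3|Z_2=-3] averages over only the 4 units with Z_2=-3 (Z_1 = 3, 1, 2, 4): Z_3 = 6, 4, 5, 7, mean 5.5.
Difference = 6.2 − 5.5 = 0.7.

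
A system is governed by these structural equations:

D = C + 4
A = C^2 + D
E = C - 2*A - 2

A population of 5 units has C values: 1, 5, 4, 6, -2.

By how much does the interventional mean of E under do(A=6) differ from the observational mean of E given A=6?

3.3

Under do(A=6), A's equation is replaced by A=6 for every unit. Per-unit E: -13, -9, -10, -8, -16. Mean = -11.2.
Conditioning on A=6 selects the 2 unit(s) with C ∈ {1, -2}. Their E values: -13, -16. Mean = -14.5.
Difference = -11.2 − (-14.5) = 3.3.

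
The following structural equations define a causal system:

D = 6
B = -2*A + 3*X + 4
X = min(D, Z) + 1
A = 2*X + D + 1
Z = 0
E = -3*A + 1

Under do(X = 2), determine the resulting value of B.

-12

do(X=2) replaces the equation X = min(D, Z) + 1 with the constant X = 2.
A = 2*X + D + 1  [with X=2, D=6]  = 11
B = -2*A + 3*X + 4  [with A=11, X=2]  = -12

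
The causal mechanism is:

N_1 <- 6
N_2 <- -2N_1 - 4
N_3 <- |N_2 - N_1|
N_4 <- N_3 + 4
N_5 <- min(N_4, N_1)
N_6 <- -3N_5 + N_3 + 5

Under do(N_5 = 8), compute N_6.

3

The intervention breaks the incoming arrows to N_5: N_5 <- min(N_4, N_1) no longer applies, and N_5 = 8.
N_2 = -2N_1 - 4  [with N_1=6]  = -16
N_3 = |N_2 - N_1|  [with N_2=-16, N_1=6]  = 22
N_6 = -3N_5 + N_3 + 5  [with N_5=8, N_3=22]  = 3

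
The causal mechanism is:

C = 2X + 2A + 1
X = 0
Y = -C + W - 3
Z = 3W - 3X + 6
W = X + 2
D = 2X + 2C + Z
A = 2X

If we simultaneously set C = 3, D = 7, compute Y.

Under do(C = 3, D = 7), each intervened variable's structural equation is replaced by its fixed value.
W = X + 2  [with X=0]  = 2
Y = -C + W - 3  [with C=3, W=2]  = -4

-4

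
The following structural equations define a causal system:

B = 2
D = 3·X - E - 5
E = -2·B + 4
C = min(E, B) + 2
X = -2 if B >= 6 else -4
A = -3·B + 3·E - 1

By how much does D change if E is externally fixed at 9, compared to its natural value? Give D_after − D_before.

-9

Under do(E=9), the mechanism E = -2·B + 4 is discarded; E is fixed at 9.
X = -2 if B >= 6 else -4  [with B=2]  = -4
D = 3·X - E - 5  [with X=-4, E=9]  = -26
Without intervention: E = -2·B + 4  [with B=2]  = 0; X = -2 if B >= 6 else -4  [with B=2]  = -4; D = 3·X - E - 5  [with X=-4, E=0]  = -17.
Change = -26 − (-17) = -9.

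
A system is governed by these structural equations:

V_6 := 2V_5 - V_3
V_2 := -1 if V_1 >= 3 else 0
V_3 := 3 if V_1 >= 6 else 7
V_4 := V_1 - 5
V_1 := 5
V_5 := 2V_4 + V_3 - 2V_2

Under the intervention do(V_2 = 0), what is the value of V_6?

7

Under do(V_2=0), the mechanism V_2 := -1 if V_1 >= 3 else 0 is discarded; V_2 is fixed at 0.
V_3 = 3 if V_1 >= 6 else 7  [with V_1=5]  = 7
V_4 = V_1 - 5  [with V_1=5]  = 0
V_5 = 2V_4 + V_3 - 2V_2  [with V_4=0, V_3=7, V_2=0]  = 7
V_6 = 2V_5 - V_3  [with V_5=7, V_3=7]  = 7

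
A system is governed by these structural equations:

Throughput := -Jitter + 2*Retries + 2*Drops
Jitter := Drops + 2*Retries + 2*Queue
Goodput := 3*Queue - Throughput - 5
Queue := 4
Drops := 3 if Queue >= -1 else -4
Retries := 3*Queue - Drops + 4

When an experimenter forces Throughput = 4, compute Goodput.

3

The intervention breaks the incoming arrows to Throughput: Throughput := -Jitter + 2*Retries + 2*Drops no longer applies, and Throughput = 4.
Goodput = 3*Queue - Throughput - 5  [with Queue=4, Throughput=4]  = 3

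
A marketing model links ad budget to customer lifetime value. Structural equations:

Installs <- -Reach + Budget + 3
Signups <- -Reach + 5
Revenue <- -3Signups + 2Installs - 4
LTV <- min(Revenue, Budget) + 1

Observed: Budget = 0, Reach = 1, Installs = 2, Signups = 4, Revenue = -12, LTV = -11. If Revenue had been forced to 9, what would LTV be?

The intervention breaks the incoming arrows to Revenue: Revenue <- -3Signups + 2Installs - 4 no longer applies, and Revenue = 9.
LTV = min(Revenue, Budget) + 1  [with Revenue=9, Budget=0]  = 1

1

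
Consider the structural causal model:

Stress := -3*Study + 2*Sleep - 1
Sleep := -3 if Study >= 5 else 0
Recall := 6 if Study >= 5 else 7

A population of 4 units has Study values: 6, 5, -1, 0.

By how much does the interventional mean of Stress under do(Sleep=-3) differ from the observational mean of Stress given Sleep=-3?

Every unit gets Sleep=-3 under the intervention. Stress values become -25, -22, -4, -7; E[Stress|do(Sleep=-3)] = -14.5.
E[Stress|Sleep=-3] averages over only the 2 units with Sleep=-3 (Study = 6, 5): Stress = -25, -22, mean -23.5.
Difference = -14.5 − (-23.5) = 9.

9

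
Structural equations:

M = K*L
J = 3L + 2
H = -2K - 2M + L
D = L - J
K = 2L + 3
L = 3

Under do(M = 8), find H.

-31

The intervention breaks the incoming arrows to M: M = K*L no longer applies, and M = 8.
K = 2L + 3  [with L=3]  = 9
H = -2K - 2M + L  [with K=9, M=8, L=3]  = -31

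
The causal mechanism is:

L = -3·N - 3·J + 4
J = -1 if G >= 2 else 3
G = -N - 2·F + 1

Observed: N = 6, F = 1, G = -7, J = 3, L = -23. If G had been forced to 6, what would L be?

do(G=6) replaces the equation G = -N - 2·F + 1 with the constant G = 6.
J = -1 if G >= 2 else 3  [with G=6]  = -1
L = -3·N - 3·J + 4  [with N=6, J=-1]  = -11

-11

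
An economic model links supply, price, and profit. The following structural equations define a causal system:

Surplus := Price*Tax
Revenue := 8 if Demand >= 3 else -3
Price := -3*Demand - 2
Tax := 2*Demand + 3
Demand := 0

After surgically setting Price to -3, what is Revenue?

The intervention breaks the incoming arrows to Price: Price := -3*Demand - 2 no longer applies, and Price = -3.
Since Revenue is not a descendant of the intervened variable, it is unaffected.
Revenue = 8 if Demand >= 3 else -3  [with Demand=0]  = -3

-3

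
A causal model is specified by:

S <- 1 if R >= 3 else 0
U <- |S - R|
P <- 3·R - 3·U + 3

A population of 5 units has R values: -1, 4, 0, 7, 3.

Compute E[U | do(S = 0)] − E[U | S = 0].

Under do(S=0), S's equation is replaced by S=0 for every unit. Per-unit U: 1, 4, 0, 7, 3. Mean = 3.
Observing S=0 restricts to units where S's equation naturally yields 0: R ∈ {-1, 0}. In that subpopulation U = 1, 0, mean 0.5.
Difference = 3 − 0.5 = 2.5.

2.5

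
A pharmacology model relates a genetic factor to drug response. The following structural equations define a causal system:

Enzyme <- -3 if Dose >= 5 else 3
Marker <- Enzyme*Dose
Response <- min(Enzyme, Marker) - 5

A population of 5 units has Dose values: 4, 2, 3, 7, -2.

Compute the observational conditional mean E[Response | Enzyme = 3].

E[Response|Enzyme=3] averages over only the 4 units with Enzyme=3 (Dose = 4, 2, 3, -2): Response = -2, -2, -2, -11, mean -4.25.

-4.25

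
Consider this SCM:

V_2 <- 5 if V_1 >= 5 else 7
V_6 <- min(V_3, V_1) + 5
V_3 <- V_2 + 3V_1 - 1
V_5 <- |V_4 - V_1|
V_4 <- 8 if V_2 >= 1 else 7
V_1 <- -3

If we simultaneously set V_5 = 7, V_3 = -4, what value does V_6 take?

The joint intervention fixes V_5 = 7, V_3 = -4, removing each variable's own equation.
V_6 = min(V_3, V_1) + 5  [with V_3=-4, V_1=-3]  = 1

1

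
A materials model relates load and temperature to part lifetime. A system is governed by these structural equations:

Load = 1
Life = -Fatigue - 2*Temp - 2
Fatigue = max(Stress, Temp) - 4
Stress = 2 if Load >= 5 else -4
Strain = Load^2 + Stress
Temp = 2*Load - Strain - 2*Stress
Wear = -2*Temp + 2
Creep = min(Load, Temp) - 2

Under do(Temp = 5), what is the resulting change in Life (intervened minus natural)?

do(Temp=5) replaces the equation Temp = 2*Load - Strain - 2*Stress with the constant Temp = 5.
Stress = 2 if Load >= 5 else -4  [with Load=1]  = -4
Fatigue = max(Stress, Temp) - 4  [with Stress=-4, Temp=5]  = 1
Life = -Fatigue - 2*Temp - 2  [with Fatigue=1, Temp=5]  = -13
Without intervention: Stress = 2 if Load >= 5 else -4  [with Load=1]  = -4; Strain = Load^2 + Stress  [with Load=1, Stress=-4]  = -3; Temp = 2*Load - Strain - 2*Stress  [with Load=1, Strain=-3, Stress=-4]  = 13; Fatigue = max(Stress, Temp) - 4  [with Stress=-4, Temp=13]  = 9; Life = -Fatigue - 2*Temp - 2  [with Fatigue=9, Temp=13]  = -37.
Change = -13 − (-37) = 24.

24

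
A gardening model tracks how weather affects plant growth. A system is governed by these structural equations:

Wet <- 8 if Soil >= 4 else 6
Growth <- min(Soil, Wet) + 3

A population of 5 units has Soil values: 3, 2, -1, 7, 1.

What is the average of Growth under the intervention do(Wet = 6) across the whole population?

5.2

do(Wet=6) breaks Wet's dependence on Soil. With Wet=6 fixed, Growth across the units is 6, 5, 2, 9, 4, mean 5.2.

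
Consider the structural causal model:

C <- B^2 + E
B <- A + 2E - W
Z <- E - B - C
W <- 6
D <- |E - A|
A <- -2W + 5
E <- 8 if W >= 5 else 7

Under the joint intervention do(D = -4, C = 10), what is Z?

Under do(D = -4, C = 10), each intervened variable's structural equation is replaced by its fixed value.
E = 8 if W >= 5 else 7  [with W=6]  = 8
A = -2W + 5  [with W=6]  = -7
B = A + 2E - W  [with A=-7, E=8, W=6]  = 3
Z = E - B - C  [with E=8, B=3, C=10]  = -5

-5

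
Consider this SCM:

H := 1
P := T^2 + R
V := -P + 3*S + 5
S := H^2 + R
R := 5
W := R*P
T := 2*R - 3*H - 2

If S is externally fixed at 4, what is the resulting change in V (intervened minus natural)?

-6

Under do(S=4), the mechanism S := H^2 + R is discarded; S is fixed at 4.
T = 2*R - 3*H - 2  [with R=5, H=1]  = 5
P = T^2 + R  [with T=5, R=5]  = 30
V = -P + 3*S + 5  [with P=30, S=4]  = -13
Without intervention: T = 2*R - 3*H - 2  [with R=5, H=1]  = 5; S = H^2 + R  [with H=1, R=5]  = 6; P = T^2 + R  [with T=5, R=5]  = 30; V = -P + 3*S + 5  [with P=30, S=6]  = -7.
Change = -13 − (-7) = -6.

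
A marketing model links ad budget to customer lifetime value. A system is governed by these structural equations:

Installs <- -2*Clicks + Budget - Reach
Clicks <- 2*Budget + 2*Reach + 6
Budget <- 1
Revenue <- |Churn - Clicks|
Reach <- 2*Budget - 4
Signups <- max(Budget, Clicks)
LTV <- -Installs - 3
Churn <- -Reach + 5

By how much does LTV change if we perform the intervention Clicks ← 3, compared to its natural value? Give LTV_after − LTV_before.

-2

The intervention breaks the incoming arrows to Clicks: Clicks <- 2*Budget + 2*Reach + 6 no longer applies, and Clicks = 3.
Reach = 2*Budget - 4  [with Budget=1]  = -2
Installs = -2*Clicks + Budget - Reach  [with Clicks=3, Budget=1, Reach=-2]  = -3
LTV = -Installs - 3  [with Installs=-3]  = 0
Without intervention: Reach = 2*Budget - 4  [with Budget=1]  = -2; Clicks = 2*Budget + 2*Reach + 6  [with Budget=1, Reach=-2]  = 4; Installs = -2*Clicks + Budget - Reach  [with Clicks=4, Budget=1, Reach=-2]  = -5; LTV = -Installs - 3  [with Installs=-5]  = 2.
Change = 0 − 2 = -2.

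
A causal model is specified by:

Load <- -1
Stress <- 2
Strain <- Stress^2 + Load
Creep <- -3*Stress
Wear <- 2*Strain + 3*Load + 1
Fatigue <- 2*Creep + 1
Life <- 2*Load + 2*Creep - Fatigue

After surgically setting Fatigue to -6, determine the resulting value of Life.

-8

Intervening sets Fatigue = -6 and removes its equation (Fatigue <- 2*Creep + 1).
Creep = -3*Stress  [with Stress=2]  = -6
Life = 2*Load + 2*Creep - Fatigue  [with Load=-1, Creep=-6, Fatigue=-6]  = -8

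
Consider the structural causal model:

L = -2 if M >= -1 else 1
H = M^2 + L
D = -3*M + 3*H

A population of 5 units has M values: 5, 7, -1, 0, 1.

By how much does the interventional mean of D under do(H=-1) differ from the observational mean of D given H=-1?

-7.2

do(H=-1) breaks H's dependence on M. With H=-1 fixed, D across the units is -18, -24, 0, -3, -6, mean -10.2.
E[D|H=-1] averages over only the 2 units with H=-1 (M = -1, 1): D = 0, -6, mean -3.
Difference = -10.2 − (-3) = -7.2.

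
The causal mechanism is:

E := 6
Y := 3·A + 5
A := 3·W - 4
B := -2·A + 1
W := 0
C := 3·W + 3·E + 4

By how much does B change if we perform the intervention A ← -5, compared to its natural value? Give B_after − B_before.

2

Intervening sets A = -5 and removes its equation (A := 3·W - 4).
B = -2·A + 1  [with A=-5]  = 11
Without intervention: A = 3·W - 4  [with W=0]  = -4; B = -2·A + 1  [with A=-4]  = 9.
Change = 11 − 9 = 2.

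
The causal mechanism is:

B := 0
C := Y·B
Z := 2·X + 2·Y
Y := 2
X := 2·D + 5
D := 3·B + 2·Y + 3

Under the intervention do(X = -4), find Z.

-4

The intervention breaks the incoming arrows to X: X := 2·D + 5 no longer applies, and X = -4.
Z = 2·X + 2·Y  [with X=-4, Y=2]  = -4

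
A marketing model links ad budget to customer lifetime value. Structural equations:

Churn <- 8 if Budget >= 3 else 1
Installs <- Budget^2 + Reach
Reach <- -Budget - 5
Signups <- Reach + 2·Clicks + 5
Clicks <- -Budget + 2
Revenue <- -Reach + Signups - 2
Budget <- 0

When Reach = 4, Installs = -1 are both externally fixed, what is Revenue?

Setting Reach = 4, Installs = -1 by intervention discards those variables' equations.
Clicks = -Budget + 2  [with Budget=0]  = 2
Signups = Reach + 2·Clicks + 5  [with Reach=4, Clicks=2]  = 13
Revenue = -Reach + Signups - 2  [with Reach=4, Signups=13]  = 7

7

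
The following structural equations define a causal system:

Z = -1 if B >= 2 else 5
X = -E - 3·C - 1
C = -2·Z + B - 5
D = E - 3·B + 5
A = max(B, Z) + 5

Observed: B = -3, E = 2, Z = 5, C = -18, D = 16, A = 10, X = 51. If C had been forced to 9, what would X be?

-30

The intervention breaks the incoming arrows to C: C = -2·Z + B - 5 no longer applies, and C = 9.
X = -E - 3·C - 1  [with E=2, C=9]  = -30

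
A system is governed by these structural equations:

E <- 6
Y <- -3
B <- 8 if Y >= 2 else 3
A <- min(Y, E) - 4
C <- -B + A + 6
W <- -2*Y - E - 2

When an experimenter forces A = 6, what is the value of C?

9

Intervening sets A = 6 and removes its equation (A <- min(Y, E) - 4).
B = 8 if Y >= 2 else 3  [with Y=-3]  = 3
C = -B + A + 6  [with B=3, A=6]  = 9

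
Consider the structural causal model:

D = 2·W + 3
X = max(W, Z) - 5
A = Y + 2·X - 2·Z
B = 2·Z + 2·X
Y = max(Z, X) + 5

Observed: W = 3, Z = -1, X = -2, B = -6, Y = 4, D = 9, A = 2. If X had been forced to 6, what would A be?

The intervention breaks the incoming arrows to X: X = max(W, Z) - 5 no longer applies, and X = 6.
Y = max(Z, X) + 5  [with Z=-1, X=6]  = 11
A = Y + 2·X - 2·Z  [with Y=11, X=6, Z=-1]  = 25

25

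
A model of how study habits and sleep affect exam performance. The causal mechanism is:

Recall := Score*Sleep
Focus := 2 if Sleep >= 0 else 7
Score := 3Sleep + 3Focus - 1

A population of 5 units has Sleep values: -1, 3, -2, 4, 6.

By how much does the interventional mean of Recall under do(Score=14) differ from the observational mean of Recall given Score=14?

21

The intervention sets Score=14 in all 5 units regardless of Sleep. Recomputing Recall per unit gives -14, 42, -28, 56, 84; average 28.
Conditioning on Score=14 selects the 2 unit(s) with Sleep ∈ {3, -2}. Their Recall values: 42, -28. Mean = 7.
Difference = 28 − 7 = 21.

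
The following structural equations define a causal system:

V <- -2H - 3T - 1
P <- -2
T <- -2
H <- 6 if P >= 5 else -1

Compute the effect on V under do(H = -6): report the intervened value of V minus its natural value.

10

The intervention breaks the incoming arrows to H: H <- 6 if P >= 5 else -1 no longer applies, and H = -6.
V = -2H - 3T - 1  [with H=-6, T=-2]  = 17
Without intervention: H = 6 if P >= 5 else -1  [with P=-2]  = -1; V = -2H - 3T - 1  [with H=-1, T=-2]  = 7.
Change = 17 − 7 = 10.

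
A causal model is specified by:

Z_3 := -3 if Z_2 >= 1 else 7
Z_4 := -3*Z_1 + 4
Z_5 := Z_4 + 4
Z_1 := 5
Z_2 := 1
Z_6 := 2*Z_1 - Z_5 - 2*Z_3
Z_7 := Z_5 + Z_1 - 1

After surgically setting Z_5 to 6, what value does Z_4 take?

The intervention breaks the incoming arrows to Z_5: Z_5 := Z_4 + 4 no longer applies, and Z_5 = 6.
Since Z_4 is not a descendant of the intervened variable, it is unaffected.
Z_4 = -3*Z_1 + 4  [with Z_1=5]  = -11

-11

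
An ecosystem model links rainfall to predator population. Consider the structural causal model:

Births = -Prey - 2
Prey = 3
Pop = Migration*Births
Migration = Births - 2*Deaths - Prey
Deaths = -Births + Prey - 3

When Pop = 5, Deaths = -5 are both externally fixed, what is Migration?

Under do(Pop = 5, Deaths = -5), each intervened variable's structural equation is replaced by its fixed value.
Births = -Prey - 2  [with Prey=3]  = -5
Migration = Births - 2*Deaths - Prey  [with Births=-5, Deaths=-5, Prey=3]  = 2

2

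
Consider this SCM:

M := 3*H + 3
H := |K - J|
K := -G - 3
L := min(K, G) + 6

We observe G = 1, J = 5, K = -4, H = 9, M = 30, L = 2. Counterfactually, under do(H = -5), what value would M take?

-12

Intervening sets H = -5 and removes its equation (H := |K - J|).
M = 3*H + 3  [with H=-5]  = -12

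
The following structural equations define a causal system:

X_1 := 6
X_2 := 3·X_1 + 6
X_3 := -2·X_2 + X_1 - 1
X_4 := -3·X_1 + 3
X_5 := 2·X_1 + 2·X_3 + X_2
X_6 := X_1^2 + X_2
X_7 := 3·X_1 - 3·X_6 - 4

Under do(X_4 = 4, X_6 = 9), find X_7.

-13

Setting X_4 = 4, X_6 = 9 by intervention discards those variables' equations.
X_7 = 3·X_1 - 3·X_6 - 4  [with X_1=6, X_6=9]  = -13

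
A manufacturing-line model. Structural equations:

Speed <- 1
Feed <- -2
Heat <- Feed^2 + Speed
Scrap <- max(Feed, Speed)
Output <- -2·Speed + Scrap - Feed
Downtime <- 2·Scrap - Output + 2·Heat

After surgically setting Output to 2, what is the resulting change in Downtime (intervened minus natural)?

The intervention breaks the incoming arrows to Output: Output <- -2·Speed + Scrap - Feed no longer applies, and Output = 2.
Heat = Feed^2 + Speed  [with Feed=-2, Speed=1]  = 5
Scrap = max(Feed, Speed)  [with Feed=-2, Speed=1]  = 1
Downtime = 2·Scrap - Output + 2·Heat  [with Scrap=1, Output=2, Heat=5]  = 10
Without intervention: Heat = Feed^2 + Speed  [with Feed=-2, Speed=1]  = 5; Scrap = max(Feed, Speed)  [with Feed=-2, Speed=1]  = 1; Output = -2·Speed + Scrap - Feed  [with Speed=1, Scrap=1, Feed=-2]  = 1; Downtime = 2·Scrap - Output + 2·Heat  [with Scrap=1, Output=1, Heat=5]  = 11.
Change = 10 − 11 = -1.

-1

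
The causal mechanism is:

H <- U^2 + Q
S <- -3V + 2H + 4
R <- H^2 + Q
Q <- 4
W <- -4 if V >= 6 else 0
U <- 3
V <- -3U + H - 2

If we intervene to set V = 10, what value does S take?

The intervention breaks the incoming arrows to V: V <- -3U + H - 2 no longer applies, and V = 10.
H = U^2 + Q  [with U=3, Q=4]  = 13
S = -3V + 2H + 4  [with V=10, H=13]  = 0

0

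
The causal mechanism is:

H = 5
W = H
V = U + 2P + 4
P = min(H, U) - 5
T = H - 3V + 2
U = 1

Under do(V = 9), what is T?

Under do(V=9), the mechanism V = U + 2P + 4 is discarded; V is fixed at 9.
T = H - 3V + 2  [with H=5, V=9]  = -20

-20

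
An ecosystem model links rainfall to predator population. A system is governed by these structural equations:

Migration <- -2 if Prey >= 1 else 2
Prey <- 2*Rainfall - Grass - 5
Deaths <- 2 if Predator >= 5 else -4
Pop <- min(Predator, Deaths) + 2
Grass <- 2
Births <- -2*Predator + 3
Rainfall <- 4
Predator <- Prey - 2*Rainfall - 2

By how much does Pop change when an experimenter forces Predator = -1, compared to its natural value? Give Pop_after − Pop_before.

5

do(Predator=-1) replaces the equation Predator <- Prey - 2*Rainfall - 2 with the constant Predator = -1.
Deaths = 2 if Predator >= 5 else -4  [with Predator=-1]  = -4
Pop = min(Predator, Deaths) + 2  [with Predator=-1, Deaths=-4]  = -2
Without intervention: Prey = 2*Rainfall - Grass - 5  [with Rainfall=4, Grass=2]  = 1; Predator = Prey - 2*Rainfall - 2  [with Prey=1, Rainfall=4]  = -9; Deaths = 2 if Predator >= 5 else -4  [with Predator=-9]  = -4; Pop = min(Predator, Deaths) + 2  [with Predator=-9, Deaths=-4]  = -7.
Change = -2 − (-7) = 5.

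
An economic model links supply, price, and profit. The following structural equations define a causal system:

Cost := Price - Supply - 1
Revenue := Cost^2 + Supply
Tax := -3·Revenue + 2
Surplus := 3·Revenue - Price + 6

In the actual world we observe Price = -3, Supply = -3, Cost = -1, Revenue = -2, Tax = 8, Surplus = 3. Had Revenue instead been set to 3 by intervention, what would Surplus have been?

18

Under do(Revenue=3), the mechanism Revenue := Cost^2 + Supply is discarded; Revenue is fixed at 3.
Surplus = 3·Revenue - Price + 6  [with Revenue=3, Price=-3]  = 18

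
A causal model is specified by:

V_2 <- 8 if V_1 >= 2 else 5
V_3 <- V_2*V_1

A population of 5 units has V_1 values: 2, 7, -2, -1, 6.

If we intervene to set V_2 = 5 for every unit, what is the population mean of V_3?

do(V_2=5) breaks V_2's dependence on V_1. With V_2=5 fixed, V_3 across the units is 10, 35, -10, -5, 30, mean 12.

12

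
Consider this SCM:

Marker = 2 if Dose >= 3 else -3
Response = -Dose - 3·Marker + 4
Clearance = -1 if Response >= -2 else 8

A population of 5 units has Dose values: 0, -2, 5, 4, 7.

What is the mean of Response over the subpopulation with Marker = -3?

E[Response|Marker=-3] averages over only the 2 units with Marker=-3 (Dose = 0, -2): Response = 13, 15, mean 14.

14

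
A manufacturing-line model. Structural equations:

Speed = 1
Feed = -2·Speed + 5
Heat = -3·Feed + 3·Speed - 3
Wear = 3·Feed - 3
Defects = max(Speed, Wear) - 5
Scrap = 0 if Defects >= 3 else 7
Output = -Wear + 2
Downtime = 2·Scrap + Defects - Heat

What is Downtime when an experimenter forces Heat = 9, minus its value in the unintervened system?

The intervention breaks the incoming arrows to Heat: Heat = -3·Feed + 3·Speed - 3 no longer applies, and Heat = 9.
Feed = -2·Speed + 5  [with Speed=1]  = 3
Wear = 3·Feed - 3  [with Feed=3]  = 6
Defects = max(Speed, Wear) - 5  [with Speed=1, Wear=6]  = 1
Scrap = 0 if Defects >= 3 else 7  [with Defects=1]  = 7
Downtime = 2·Scrap + Defects - Heat  [with Scrap=7, Defects=1, Heat=9]  = 6
Without intervention: Feed = -2·Speed + 5  [with Speed=1]  = 3; Heat = -3·Feed + 3·Speed - 3  [with Feed=3, Speed=1]  = -9; Wear = 3·Feed - 3  [with Feed=3]  = 6; Defects = max(Speed, Wear) - 5  [with Speed=1, Wear=6]  = 1; Scrap = 0 if Defects >= 3 else 7  [with Defects=1]  = 7; Downtime = 2·Scrap + Defects - Heat  [with Scrap=7, Defects=1, Heat=-9]  = 24.
Change = 6 − 24 = -18.

-18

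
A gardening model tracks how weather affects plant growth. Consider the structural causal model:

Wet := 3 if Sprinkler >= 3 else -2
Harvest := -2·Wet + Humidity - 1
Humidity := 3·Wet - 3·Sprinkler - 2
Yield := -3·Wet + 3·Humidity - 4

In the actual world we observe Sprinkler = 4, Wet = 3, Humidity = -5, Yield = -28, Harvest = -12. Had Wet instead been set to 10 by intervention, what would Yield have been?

14

Under do(Wet=10), the mechanism Wet := 3 if Sprinkler >= 3 else -2 is discarded; Wet is fixed at 10.
Humidity = 3·Wet - 3·Sprinkler - 2  [with Wet=10, Sprinkler=4]  = 16
Yield = -3·Wet + 3·Humidity - 4  [with Wet=10, Humidity=16]  = 14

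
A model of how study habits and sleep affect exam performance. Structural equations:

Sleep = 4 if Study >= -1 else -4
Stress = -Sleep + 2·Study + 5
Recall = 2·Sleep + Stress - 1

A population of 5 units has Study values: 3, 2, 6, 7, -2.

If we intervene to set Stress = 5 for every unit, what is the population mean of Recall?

do(Stress=5) breaks Stress's dependence on Study. With Stress=5 fixed, Recall across the units is 12, 12, 12, 12, -4, mean 8.8.

8.8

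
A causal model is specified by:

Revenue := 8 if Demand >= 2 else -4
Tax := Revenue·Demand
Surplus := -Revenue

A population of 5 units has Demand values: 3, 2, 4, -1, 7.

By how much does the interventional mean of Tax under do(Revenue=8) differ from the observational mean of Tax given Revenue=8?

-8

do(Revenue=8) breaks Revenue's dependence on Demand. With Revenue=8 fixed, Tax across the units is 24, 16, 32, -8, 56, mean 24.
Observing Revenue=8 restricts to units where Revenue's equation naturally yields 8: Demand ∈ {3, 2, 4, 7}. In that subpopulation Tax = 24, 16, 32, 56, mean 32.
Difference = 24 − 32 = -8.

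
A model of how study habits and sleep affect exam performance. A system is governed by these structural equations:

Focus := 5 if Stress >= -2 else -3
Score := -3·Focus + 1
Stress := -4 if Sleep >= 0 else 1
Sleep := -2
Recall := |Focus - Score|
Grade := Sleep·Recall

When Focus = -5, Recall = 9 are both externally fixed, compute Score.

The joint intervention fixes Focus = -5, Recall = 9, removing each variable's own equation.
Score = -3·Focus + 1  [with Focus=-5]  = 16

16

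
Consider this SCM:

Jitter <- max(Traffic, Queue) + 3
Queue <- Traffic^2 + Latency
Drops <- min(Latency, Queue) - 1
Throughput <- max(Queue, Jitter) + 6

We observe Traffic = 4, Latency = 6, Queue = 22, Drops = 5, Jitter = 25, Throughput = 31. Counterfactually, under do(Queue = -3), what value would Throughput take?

The intervention breaks the incoming arrows to Queue: Queue <- Traffic^2 + Latency no longer applies, and Queue = -3.
Jitter = max(Traffic, Queue) + 3  [with Traffic=4, Queue=-3]  = 7
Throughput = max(Queue, Jitter) + 6  [with Queue=-3, Jitter=7]  = 13

13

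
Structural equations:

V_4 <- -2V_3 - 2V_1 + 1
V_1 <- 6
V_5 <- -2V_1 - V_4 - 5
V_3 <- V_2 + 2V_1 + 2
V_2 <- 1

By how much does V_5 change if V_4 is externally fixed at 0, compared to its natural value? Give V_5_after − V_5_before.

-41

Intervening sets V_4 = 0 and removes its equation (V_4 <- -2V_3 - 2V_1 + 1).
V_5 = -2V_1 - V_4 - 5  [with V_1=6, V_4=0]  = -17
Without intervention: V_3 = V_2 + 2V_1 + 2  [with V_2=1, V_1=6]  = 15; V_4 = -2V_3 - 2V_1 + 1  [with V_3=15, V_1=6]  = -41; V_5 = -2V_1 - V_4 - 5  [with V_1=6, V_4=-41]  = 24.
Change = -17 − 24 = -41.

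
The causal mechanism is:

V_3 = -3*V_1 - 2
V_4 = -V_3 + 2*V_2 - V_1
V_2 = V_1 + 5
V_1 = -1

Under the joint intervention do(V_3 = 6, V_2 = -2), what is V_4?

-9

The joint intervention fixes V_3 = 6, V_2 = -2, removing each variable's own equation.
V_4 = -V_3 + 2*V_2 - V_1  [with V_3=6, V_2=-2, V_1=-1]  = -9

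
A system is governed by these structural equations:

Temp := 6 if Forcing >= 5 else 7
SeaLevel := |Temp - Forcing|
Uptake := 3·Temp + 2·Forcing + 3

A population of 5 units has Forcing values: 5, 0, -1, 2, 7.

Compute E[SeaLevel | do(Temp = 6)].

The intervention sets Temp=6 in all 5 units regardless of Forcing. Recomputing SeaLevel per unit gives 1, 6, 7, 4, 1; average 3.8.

3.8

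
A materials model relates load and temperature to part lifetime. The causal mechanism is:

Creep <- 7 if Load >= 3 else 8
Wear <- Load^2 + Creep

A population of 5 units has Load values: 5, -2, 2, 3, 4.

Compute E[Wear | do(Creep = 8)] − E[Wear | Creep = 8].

7.6

do(Creep=8) breaks Creep's dependence on Load. With Creep=8 fixed, Wear across the units is 33, 12, 12, 17, 24, mean 19.6.
Observing Creep=8 restricts to units where Creep's equation naturally yields 8: Load ∈ {-2, 2}. In that subpopulation Wear = 12, 12, mean 12.
Difference = 19.6 − 12 = 7.6.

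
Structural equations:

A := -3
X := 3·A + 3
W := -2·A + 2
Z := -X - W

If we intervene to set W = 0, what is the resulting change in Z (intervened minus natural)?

The intervention breaks the incoming arrows to W: W := -2·A + 2 no longer applies, and W = 0.
X = 3·A + 3  [with A=-3]  = -6
Z = -X - W  [with X=-6, W=0]  = 6
Without intervention: X = 3·A + 3  [with A=-3]  = -6; W = -2·A + 2  [with A=-3]  = 8; Z = -X - W  [with X=-6, W=8]  = -2.
Change = 6 − (-2) = 8.

8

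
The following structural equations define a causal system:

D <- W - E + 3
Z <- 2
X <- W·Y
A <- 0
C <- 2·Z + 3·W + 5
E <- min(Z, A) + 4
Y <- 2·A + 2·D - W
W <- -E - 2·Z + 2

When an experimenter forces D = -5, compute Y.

The intervention breaks the incoming arrows to D: D <- W - E + 3 no longer applies, and D = -5.
E = min(Z, A) + 4  [with Z=2, A=0]  = 4
W = -E - 2·Z + 2  [with E=4, Z=2]  = -6
Y = 2·A + 2·D - W  [with A=0, D=-5, W=-6]  = -4

-4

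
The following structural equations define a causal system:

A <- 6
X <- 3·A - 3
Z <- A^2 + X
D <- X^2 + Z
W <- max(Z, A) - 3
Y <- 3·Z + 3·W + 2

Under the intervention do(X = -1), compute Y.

Under do(X=-1), the mechanism X <- 3·A - 3 is discarded; X is fixed at -1.
Z = A^2 + X  [with A=6, X=-1]  = 35
W = max(Z, A) - 3  [with Z=35, A=6]  = 32
Y = 3·Z + 3·W + 2  [with Z=35, W=32]  = 203

203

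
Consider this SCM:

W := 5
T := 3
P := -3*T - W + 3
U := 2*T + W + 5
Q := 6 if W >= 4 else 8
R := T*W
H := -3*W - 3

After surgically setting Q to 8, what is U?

16

The intervention breaks the incoming arrows to Q: Q := 6 if W >= 4 else 8 no longer applies, and Q = 8.
Since U is not a descendant of the intervened variable, it is unaffected.
U = 2*T + W + 5  [with T=3, W=5]  = 16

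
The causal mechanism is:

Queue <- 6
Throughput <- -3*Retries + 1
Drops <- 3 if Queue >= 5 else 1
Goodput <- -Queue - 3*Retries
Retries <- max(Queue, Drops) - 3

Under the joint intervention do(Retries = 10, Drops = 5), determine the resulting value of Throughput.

-29

The joint intervention fixes Retries = 10, Drops = 5, removing each variable's own equation.
Throughput = -3*Retries + 1  [with Retries=10]  = -29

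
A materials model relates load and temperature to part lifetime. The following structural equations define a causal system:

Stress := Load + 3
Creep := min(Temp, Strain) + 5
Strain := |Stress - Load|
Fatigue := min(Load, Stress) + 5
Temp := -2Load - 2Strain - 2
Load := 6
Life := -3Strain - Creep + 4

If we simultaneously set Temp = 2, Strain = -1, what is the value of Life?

3

The joint intervention fixes Temp = 2, Strain = -1, removing each variable's own equation.
Creep = min(Temp, Strain) + 5  [with Temp=2, Strain=-1]  = 4
Life = -3Strain - Creep + 4  [with Strain=-1, Creep=4]  = 3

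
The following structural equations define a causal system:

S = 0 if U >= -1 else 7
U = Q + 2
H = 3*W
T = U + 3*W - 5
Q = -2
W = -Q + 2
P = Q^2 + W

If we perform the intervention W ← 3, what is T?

4

Under do(W=3), the mechanism W = -Q + 2 is discarded; W is fixed at 3.
U = Q + 2  [with Q=-2]  = 0
T = U + 3*W - 5  [with U=0, W=3]  = 4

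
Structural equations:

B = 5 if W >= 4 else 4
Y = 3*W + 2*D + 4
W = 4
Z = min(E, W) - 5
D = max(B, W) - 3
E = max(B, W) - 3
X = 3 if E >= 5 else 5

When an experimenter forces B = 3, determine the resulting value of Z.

Under do(B=3), the mechanism B = 5 if W >= 4 else 4 is discarded; B is fixed at 3.
E = max(B, W) - 3  [with B=3, W=4]  = 1
Z = min(E, W) - 5  [with E=1, W=4]  = -4

-4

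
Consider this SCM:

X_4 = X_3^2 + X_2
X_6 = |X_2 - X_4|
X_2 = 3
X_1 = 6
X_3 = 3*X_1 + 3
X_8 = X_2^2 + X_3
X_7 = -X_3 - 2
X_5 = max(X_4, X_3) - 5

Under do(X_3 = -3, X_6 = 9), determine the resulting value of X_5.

7

The joint intervention fixes X_3 = -3, X_6 = 9, removing each variable's own equation.
X_4 = X_3^2 + X_2  [with X_3=-3, X_2=3]  = 12
X_5 = max(X_4, X_3) - 5  [with X_4=12, X_3=-3]  = 7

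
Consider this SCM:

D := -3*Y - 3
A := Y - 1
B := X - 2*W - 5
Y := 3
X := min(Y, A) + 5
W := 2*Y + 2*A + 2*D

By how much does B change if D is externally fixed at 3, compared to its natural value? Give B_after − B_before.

-60

Under do(D=3), the mechanism D := -3*Y - 3 is discarded; D is fixed at 3.
A = Y - 1  [with Y=3]  = 2
X = min(Y, A) + 5  [with Y=3, A=2]  = 7
W = 2*Y + 2*A + 2*D  [with Y=3, A=2, D=3]  = 16
B = X - 2*W - 5  [with X=7, W=16]  = -30
Without intervention: A = Y - 1  [with Y=3]  = 2; X = min(Y, A) + 5  [with Y=3, A=2]  = 7; D = -3*Y - 3  [with Y=3]  = -12; W = 2*Y + 2*A + 2*D  [with Y=3, A=2, D=-12]  = -14; B = X - 2*W - 5  [with X=7, W=-14]  = 30.
Change = -30 − 30 = -60.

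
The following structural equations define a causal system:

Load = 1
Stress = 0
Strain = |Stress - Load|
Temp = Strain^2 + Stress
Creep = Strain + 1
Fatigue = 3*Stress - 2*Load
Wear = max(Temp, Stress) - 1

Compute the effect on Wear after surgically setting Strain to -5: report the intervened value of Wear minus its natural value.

24

The intervention breaks the incoming arrows to Strain: Strain = |Stress - Load| no longer applies, and Strain = -5.
Temp = Strain^2 + Stress  [with Strain=-5, Stress=0]  = 25
Wear = max(Temp, Stress) - 1  [with Temp=25, Stress=0]  = 24
Without intervention: Strain = |Stress - Load|  [with Stress=0, Load=1]  = 1; Temp = Strain^2 + Stress  [with Strain=1, Stress=0]  = 1; Wear = max(Temp, Stress) - 1  [with Temp=1, Stress=0]  = 0.
Change = 24 − 0 = 24.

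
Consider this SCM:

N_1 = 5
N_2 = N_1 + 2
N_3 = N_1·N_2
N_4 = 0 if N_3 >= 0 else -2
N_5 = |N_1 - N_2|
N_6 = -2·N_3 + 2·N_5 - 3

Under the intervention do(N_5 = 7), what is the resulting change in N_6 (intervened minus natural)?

10

The intervention breaks the incoming arrows to N_5: N_5 = |N_1 - N_2| no longer applies, and N_5 = 7.
N_2 = N_1 + 2  [with N_1=5]  = 7
N_3 = N_1·N_2  [with N_1=5, N_2=7]  = 35
N_6 = -2·N_3 + 2·N_5 - 3  [with N_3=35, N_5=7]  = -59
Without intervention: N_2 = N_1 + 2  [with N_1=5]  = 7; N_3 = N_1·N_2  [with N_1=5, N_2=7]  = 35; N_5 = |N_1 - N_2|  [with N_1=5, N_2=7]  = 2; N_6 = -2·N_3 + 2·N_5 - 3  [with N_3=35, N_5=2]  = -69.
Change = -59 − (-69) = 10.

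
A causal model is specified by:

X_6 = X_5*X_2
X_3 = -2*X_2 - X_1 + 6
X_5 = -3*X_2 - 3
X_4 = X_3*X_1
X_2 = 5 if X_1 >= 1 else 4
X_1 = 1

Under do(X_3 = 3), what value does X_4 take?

The intervention breaks the incoming arrows to X_3: X_3 = -2*X_2 - X_1 + 6 no longer applies, and X_3 = 3.
X_4 = X_3*X_1  [with X_3=3, X_1=1]  = 3

3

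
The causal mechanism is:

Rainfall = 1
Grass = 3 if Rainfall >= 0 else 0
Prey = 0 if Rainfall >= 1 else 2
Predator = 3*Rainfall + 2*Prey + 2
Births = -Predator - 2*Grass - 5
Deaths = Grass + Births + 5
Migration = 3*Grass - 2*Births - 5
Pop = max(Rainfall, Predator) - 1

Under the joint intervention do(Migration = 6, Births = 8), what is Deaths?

Setting Migration = 6, Births = 8 by intervention discards those variables' equations.
Grass = 3 if Rainfall >= 0 else 0  [with Rainfall=1]  = 3
Deaths = Grass + Births + 5  [with Grass=3, Births=8]  = 16

16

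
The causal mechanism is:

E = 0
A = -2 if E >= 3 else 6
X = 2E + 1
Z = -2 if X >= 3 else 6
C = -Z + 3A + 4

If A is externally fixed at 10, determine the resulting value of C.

28

do(A=10) replaces the equation A = -2 if E >= 3 else 6 with the constant A = 10.
X = 2E + 1  [with E=0]  = 1
Z = -2 if X >= 3 else 6  [with X=1]  = 6
C = -Z + 3A + 4  [with Z=6, A=10]  = 28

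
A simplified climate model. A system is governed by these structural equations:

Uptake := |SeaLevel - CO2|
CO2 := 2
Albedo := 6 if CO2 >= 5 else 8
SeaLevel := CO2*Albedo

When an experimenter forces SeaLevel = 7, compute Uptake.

The intervention breaks the incoming arrows to SeaLevel: SeaLevel := CO2*Albedo no longer applies, and SeaLevel = 7.
Uptake = |SeaLevel - CO2|  [with SeaLevel=7, CO2=2]  = 5

5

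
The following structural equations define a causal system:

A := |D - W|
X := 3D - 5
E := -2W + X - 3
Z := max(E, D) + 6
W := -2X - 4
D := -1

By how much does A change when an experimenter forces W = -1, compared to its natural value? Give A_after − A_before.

-13

The intervention breaks the incoming arrows to W: W := -2X - 4 no longer applies, and W = -1.
A = |D - W|  [with D=-1, W=-1]  = 0
Without intervention: X = 3D - 5  [with D=-1]  = -8; W = -2X - 4  [with X=-8]  = 12; A = |D - W|  [with D=-1, W=12]  = 13.
Change = 0 − 13 = -13.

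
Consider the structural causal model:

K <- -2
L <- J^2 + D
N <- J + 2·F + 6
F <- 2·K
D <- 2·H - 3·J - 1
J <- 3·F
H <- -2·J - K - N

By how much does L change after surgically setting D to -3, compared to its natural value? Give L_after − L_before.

Intervening sets D = -3 and removes its equation (D <- 2·H - 3·J - 1).
F = 2·K  [with K=-2]  = -4
J = 3·F  [with F=-4]  = -12
L = J^2 + D  [with J=-12, D=-3]  = 141
Without intervention: F = 2·K  [with K=-2]  = -4; J = 3·F  [with F=-4]  = -12; N = J + 2·F + 6  [with J=-12, F=-4]  = -14; H = -2·J - K - N  [with J=-12, K=-2, N=-14]  = 40; D = 2·H - 3·J - 1  [with H=40, J=-12]  = 115; L = J^2 + D  [with J=-12, D=115]  = 259.
Change = 141 − 259 = -118.

-118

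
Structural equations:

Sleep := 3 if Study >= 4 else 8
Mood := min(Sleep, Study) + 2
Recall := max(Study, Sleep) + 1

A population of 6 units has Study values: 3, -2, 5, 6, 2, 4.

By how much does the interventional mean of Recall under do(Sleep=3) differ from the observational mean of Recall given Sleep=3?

The intervention sets Sleep=3 in all 6 units regardless of Study. Recomputing Recall per unit gives 4, 4, 6, 7, 4, 5; average 5.
E[Recall|Sleep=3] averages over only the 3 units with Sleep=3 (Study = 5, 6, 4): Recall = 6, 7, 5, mean 6.
Difference = 5 − 6 = -1.

-1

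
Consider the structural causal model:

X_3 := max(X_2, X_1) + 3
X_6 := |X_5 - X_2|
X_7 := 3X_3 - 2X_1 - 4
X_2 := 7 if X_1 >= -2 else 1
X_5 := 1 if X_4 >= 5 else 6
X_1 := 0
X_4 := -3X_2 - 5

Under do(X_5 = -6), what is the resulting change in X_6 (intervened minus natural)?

12

The intervention breaks the incoming arrows to X_5: X_5 := 1 if X_4 >= 5 else 6 no longer applies, and X_5 = -6.
X_2 = 7 if X_1 >= -2 else 1  [with X_1=0]  = 7
X_6 = |X_5 - X_2|  [with X_5=-6, X_2=7]  = 13
Without intervention: X_2 = 7 if X_1 >= -2 else 1  [with X_1=0]  = 7; X_4 = -3X_2 - 5  [with X_2=7]  = -26; X_5 = 1 if X_4 >= 5 else 6  [with X_4=-26]  = 6; X_6 = |X_5 - X_2|  [with X_5=6, X_2=7]  = 1.
Change = 13 − 1 = 12.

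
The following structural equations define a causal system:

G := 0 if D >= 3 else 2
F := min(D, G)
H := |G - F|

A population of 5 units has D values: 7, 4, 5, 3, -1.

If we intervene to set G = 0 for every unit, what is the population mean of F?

-0.2

do(G=0) breaks G's dependence on D. With G=0 fixed, F across the units is 0, 0, 0, 0, -1, mean -0.2.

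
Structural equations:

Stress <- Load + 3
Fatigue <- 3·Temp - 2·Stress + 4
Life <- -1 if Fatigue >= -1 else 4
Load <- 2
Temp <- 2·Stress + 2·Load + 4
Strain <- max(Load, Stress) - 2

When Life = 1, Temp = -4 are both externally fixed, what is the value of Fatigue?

Setting Life = 1, Temp = -4 by intervention discards those variables' equations.
Stress = Load + 3  [with Load=2]  = 5
Fatigue = 3·Temp - 2·Stress + 4  [with Temp=-4, Stress=5]  = -18

-18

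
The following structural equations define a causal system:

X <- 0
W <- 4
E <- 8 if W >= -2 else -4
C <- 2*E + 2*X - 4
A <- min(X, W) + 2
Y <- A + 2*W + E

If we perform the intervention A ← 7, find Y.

23

The intervention breaks the incoming arrows to A: A <- min(X, W) + 2 no longer applies, and A = 7.
E = 8 if W >= -2 else -4  [with W=4]  = 8
Y = A + 2*W + E  [with A=7, W=4, E=8]  = 23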